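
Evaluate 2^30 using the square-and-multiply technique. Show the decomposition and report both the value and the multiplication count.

Computing 2^30 by squaring (build up from 2^1; each line after the first costs one multiplication):

2^1 = 2
2^2 = (2^1)^2 = 2^2 = 4
2^3 = 2 * 2^2 = 2 * 4 = 8
2^6 = (2^3)^2 = 8^2 = 64
2^7 = 2 * 2^6 = 2 * 64 = 128
2^14 = (2^7)^2 = 128^2 = 16384
2^15 = 2 * 2^14 = 2 * 16384 = 32768
2^30 = (2^15)^2 = 32768^2 = 1073741824

Result: 1073741824
Multiplications needed: 7 (7 lines after 2^1)

2^30 = 1073741824. Using exponentiation by squaring, this requires 7 multiplications. The key idea: if the exponent is even, square the half-power; if odd, multiply by the base once.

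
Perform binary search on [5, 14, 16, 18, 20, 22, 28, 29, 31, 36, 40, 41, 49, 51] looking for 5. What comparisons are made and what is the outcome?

Binary search for 5 in [5, 14, 16, 18, 20, 22, 28, 29, 31, 36, 40, 41, 49, 51]:

lo=0, hi=13, mid=6, arr[mid]=28 -> 28 > 5, search left half
lo=0, hi=5, mid=2, arr[mid]=16 -> 16 > 5, search left half
lo=0, hi=1, mid=0, arr[mid]=5 -> Found target at index 0!

Binary search finds 5 at index 0 after 3 comparisons. The search repeatedly halves the search space by comparing with the middle element.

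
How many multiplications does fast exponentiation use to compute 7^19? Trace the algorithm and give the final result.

Computing 7^19 by squaring (build up from 7^1; each line after the first costs one multiplication):

7^1 = 7
7^2 = (7^1)^2 = 7^2 = 49
7^4 = (7^2)^2 = 49^2 = 2401
7^8 = (7^4)^2 = 2401^2 = 5764801
7^9 = 7 * 7^8 = 7 * 5764801 = 40353607
7^18 = (7^9)^2 = 40353607^2 = 1628413597910449
7^19 = 7 * 7^18 = 7 * 1628413597910449 = 11398895185373143

Result: 11398895185373143
Multiplications needed: 6 (6 lines after 7^1)

7^19 = 11398895185373143. Using exponentiation by squaring, this requires 6 multiplications. The key idea: if the exponent is even, square the half-power; if odd, multiply by the base once.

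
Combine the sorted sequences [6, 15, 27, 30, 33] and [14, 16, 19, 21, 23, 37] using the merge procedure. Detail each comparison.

Merging process:

Compare 6 vs 14: take 6 from left. Merged: [6]
Compare 15 vs 14: take 14 from right. Merged: [6, 14]
Compare 15 vs 16: take 15 from left. Merged: [6, 14, 15]
Compare 27 vs 16: take 16 from right. Merged: [6, 14, 15, 16]
Compare 27 vs 19: take 19 from right. Merged: [6, 14, 15, 16, 19]
Compare 27 vs 21: take 21 from right. Merged: [6, 14, 15, 16, 19, 21]
Compare 27 vs 23: take 23 from right. Merged: [6, 14, 15, 16, 19, 21, 23]
Compare 27 vs 37: take 27 from left. Merged: [6, 14, 15, 16, 19, 21, 23, 27]
Compare 30 vs 37: take 30 from left. Merged: [6, 14, 15, 16, 19, 21, 23, 27, 30]
Compare 33 vs 37: take 33 from left. Merged: [6, 14, 15, 16, 19, 21, 23, 27, 30, 33]
Append remaining from right: [37]. Merged: [6, 14, 15, 16, 19, 21, 23, 27, 30, 33, 37]

Final merged array: [6, 14, 15, 16, 19, 21, 23, 27, 30, 33, 37]
Total comparisons: 10

The merged array is [6, 14, 15, 16, 19, 21, 23, 27, 30, 33, 37], requiring 10 comparisons. The merge step runs in O(n) time where n is the total number of elements.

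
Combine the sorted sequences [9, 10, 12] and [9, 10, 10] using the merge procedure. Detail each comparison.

Merging process:

Compare 9 vs 9: take 9 from left. Merged: [9]
Compare 10 vs 9: take 9 from right. Merged: [9, 9]
Compare 10 vs 10: take 10 from left. Merged: [9, 9, 10]
Compare 12 vs 10: take 10 from right. Merged: [9, 9, 10, 10]
Compare 12 vs 10: take 10 from right. Merged: [9, 9, 10, 10, 10]
Append remaining from left: [12]. Merged: [9, 9, 10, 10, 10, 12]

Final merged array: [9, 9, 10, 10, 10, 12]
Total comparisons: 5

The merged array is [9, 9, 10, 10, 10, 12], requiring 5 comparisons. The merge step runs in O(n) time where n is the total number of elements.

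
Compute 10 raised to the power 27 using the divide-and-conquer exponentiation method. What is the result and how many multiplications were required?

Computing 10^27 by squaring (build up from 10^1; each line after the first costs one multiplication):

10^1 = 10
10^2 = (10^1)^2 = 10^2 = 100
10^3 = 10 * 10^2 = 10 * 100 = 1000
10^6 = (10^3)^2 = 1000^2 = 1000000
10^12 = (10^6)^2 = 1000000^2 = 1000000000000
10^13 = 10 * 10^12 = 10 * 1000000000000 = 10000000000000
10^26 = (10^13)^2 = 10000000000000^2 = 100000000000000000000000000
10^27 = 10 * 10^26 = 10 * 100000000000000000000000000 = 1000000000000000000000000000

Result: 1000000000000000000000000000
Multiplications needed: 7 (7 lines after 10^1)

10^27 = 1000000000000000000000000000. Using exponentiation by squaring, this requires 7 multiplications. The key idea: if the exponent is even, square the half-power; if odd, multiply by the base once.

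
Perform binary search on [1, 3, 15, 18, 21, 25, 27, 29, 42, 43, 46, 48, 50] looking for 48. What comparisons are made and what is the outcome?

Binary search for 48 in [1, 3, 15, 18, 21, 25, 27, 29, 42, 43, 46, 48, 50]:

lo=0, hi=12, mid=6, arr[mid]=27 -> 27 < 48, search right half
lo=7, hi=12, mid=9, arr[mid]=43 -> 43 < 48, search right half
lo=10, hi=12, mid=11, arr[mid]=48 -> Found target at index 11!

Binary search finds 48 at index 11 after 3 comparisons. The search repeatedly halves the search space by comparing with the middle element.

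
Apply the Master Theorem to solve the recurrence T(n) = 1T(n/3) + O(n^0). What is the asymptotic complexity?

Master Theorem for T(n) = 1T(n/3) + O(n^0):

a = 1, b = 3, c = 0
log_b(a) = log_3(1) = 0.0000

Case 2: c = 0 = log_3(1) = 0.0000
T(n) = O(n^0 log n) = O(log n)

For T(n) = 1T(n/3) + O(n^0): log_3(1) = 0.0000. This is Case 2 of the Master Theorem (c = log_b(a), equal work at all levels), giving O(log n).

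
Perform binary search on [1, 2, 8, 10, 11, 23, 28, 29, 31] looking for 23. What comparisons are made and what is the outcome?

Binary search for 23 in [1, 2, 8, 10, 11, 23, 28, 29, 31]:

lo=0, hi=8, mid=4, arr[mid]=11 -> 11 < 23, search right half
lo=5, hi=8, mid=6, arr[mid]=28 -> 28 > 23, search left half
lo=5, hi=5, mid=5, arr[mid]=23 -> Found target at index 5!

Binary search finds 23 at index 5 after 3 comparisons. The search repeatedly halves the search space by comparing with the middle element.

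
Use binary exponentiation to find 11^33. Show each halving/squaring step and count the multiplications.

Computing 11^33 by squaring (build up from 11^1; each line after the first costs one multiplication):

11^1 = 11
11^2 = (11^1)^2 = 11^2 = 121
11^4 = (11^2)^2 = 121^2 = 14641
11^8 = (11^4)^2 = 14641^2 = 214358881
11^16 = (11^8)^2 = 214358881^2 = 45949729863572161
11^32 = (11^16)^2 = 45949729863572161^2 = 2111377674535255285545615254209921
11^33 = 11 * 11^32 = 11 * 2111377674535255285545615254209921 = 23225154419887808141001767796309131

Result: 23225154419887808141001767796309131
Multiplications needed: 6 (6 lines after 11^1)

11^33 = 23225154419887808141001767796309131. Using exponentiation by squaring, this requires 6 multiplications. The key idea: if the exponent is even, square the half-power; if odd, multiply by the base once.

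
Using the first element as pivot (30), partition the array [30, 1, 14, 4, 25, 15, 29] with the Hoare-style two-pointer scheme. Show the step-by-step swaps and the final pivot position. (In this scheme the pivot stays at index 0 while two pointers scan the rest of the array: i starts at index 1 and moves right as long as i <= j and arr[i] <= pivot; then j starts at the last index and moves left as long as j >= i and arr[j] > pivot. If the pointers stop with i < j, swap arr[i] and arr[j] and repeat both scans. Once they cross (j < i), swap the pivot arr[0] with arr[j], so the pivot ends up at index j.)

Hoare-style two-pointer partition with pivot = 30:

Initial array: [30, 1, 14, 4, 25, 15, 29]

Pointers start at i = 1, j = 6.
i ends at 7, j ends at 6: the pointers have crossed (j < i), so scanning stops.

Swap pivot arr[0] with arr[6] to place pivot at position 6: [29, 1, 14, 4, 25, 15, 30]
Pivot position: 6

After partitioning with pivot 30, the array becomes [29, 1, 14, 4, 25, 15, 30]. The pivot is placed at index 6. All elements to the left of the pivot are <= 30, and all elements to the right are > 30.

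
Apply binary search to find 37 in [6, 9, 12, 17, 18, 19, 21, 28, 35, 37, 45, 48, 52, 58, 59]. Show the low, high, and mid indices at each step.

Binary search for 37 in [6, 9, 12, 17, 18, 19, 21, 28, 35, 37, 45, 48, 52, 58, 59]:

lo=0, hi=14, mid=7, arr[mid]=28 -> 28 < 37, search right half
lo=8, hi=14, mid=11, arr[mid]=48 -> 48 > 37, search left half
lo=8, hi=10, mid=9, arr[mid]=37 -> Found target at index 9!

Binary search finds 37 at index 9 after 3 comparisons. The search repeatedly halves the search space by comparing with the middle element.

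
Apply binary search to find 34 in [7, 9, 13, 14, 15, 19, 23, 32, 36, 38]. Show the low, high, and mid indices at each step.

Binary search for 34 in [7, 9, 13, 14, 15, 19, 23, 32, 36, 38]:

lo=0, hi=9, mid=4, arr[mid]=15 -> 15 < 34, search right half
lo=5, hi=9, mid=7, arr[mid]=32 -> 32 < 34, search right half
lo=8, hi=9, mid=8, arr[mid]=36 -> 36 > 34, search left half
lo=8 > hi=7, target 34 not found

Binary search determines that 34 is not in the array after 3 comparisons. The search space was exhausted without finding the target.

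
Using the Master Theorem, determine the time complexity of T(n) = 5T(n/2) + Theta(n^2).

Master Theorem for T(n) = 5T(n/2) + O(n^2):

a = 5, b = 2, c = 2
log_b(a) = log_2(5) = 2.3219

Case 1: c = 2 < log_2(5) = 2.3219
T(n) = O(n^(log_2 5))

For T(n) = 5T(n/2) + O(n^2): log_2(5) = 2.3219. This is Case 1 of the Master Theorem (c < log_b(a), work dominated by leaves), giving O(n^(log_2 5)).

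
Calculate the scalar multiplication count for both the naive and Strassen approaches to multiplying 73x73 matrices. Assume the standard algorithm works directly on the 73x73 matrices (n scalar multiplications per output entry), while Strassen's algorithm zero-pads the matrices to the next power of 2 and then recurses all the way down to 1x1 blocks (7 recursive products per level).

Matrix multiplication for 73x73 matrices:

Strassen's algorithm requires power-of-2 dimensions. Pad 73x73 to 128x128 (next power of 2).

Standard algorithm: 73^3 = 389017 multiplications
Strassen's algorithm: 7^(log2(128)) = 7^7 = 823543 multiplications
Difference: 389017 - 823543 = -434526 (Strassen uses MORE here due to padding overhead — for small or just-over-power-of-2 n, padding can outweigh the per-level savings)

Standard: 389017 multiplications (73^3). Strassen: 823543 multiplications (7^7, after padding to 128x128). Strassen reduces 8 recursive multiplications to 7 at each level.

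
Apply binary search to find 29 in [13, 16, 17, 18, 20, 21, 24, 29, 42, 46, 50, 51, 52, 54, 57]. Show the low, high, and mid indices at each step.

Binary search for 29 in [13, 16, 17, 18, 20, 21, 24, 29, 42, 46, 50, 51, 52, 54, 57]:

lo=0, hi=14, mid=7, arr[mid]=29 -> Found target at index 7!

Binary search finds 29 at index 7 after 1 comparisons. The search repeatedly halves the search space by comparing with the middle element.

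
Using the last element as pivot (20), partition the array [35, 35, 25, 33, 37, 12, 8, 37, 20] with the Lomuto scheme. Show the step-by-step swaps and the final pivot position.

Lomuto partition with pivot = 20:

Initial array: [35, 35, 25, 33, 37, 12, 8, 37, 20]

arr[0]=35 > 20: no swap
arr[1]=35 > 20: no swap
arr[2]=25 > 20: no swap
arr[3]=33 > 20: no swap
arr[4]=37 > 20: no swap
arr[5]=12 <= 20: swap with position 0, array becomes [12, 35, 25, 33, 37, 35, 8, 37, 20]
arr[6]=8 <= 20: swap with position 1, array becomes [12, 8, 25, 33, 37, 35, 35, 37, 20]
arr[7]=37 > 20: no swap

Place pivot at position 2: [12, 8, 20, 33, 37, 35, 35, 37, 25]
Pivot position: 2

After partitioning with pivot 20, the array becomes [12, 8, 20, 33, 37, 35, 35, 37, 25]. The pivot is placed at index 2. All elements to the left of the pivot are <= 20, and all elements to the right are > 20.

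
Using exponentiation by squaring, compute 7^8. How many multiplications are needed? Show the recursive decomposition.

Computing 7^8 by squaring (build up from 7^1; each line after the first costs one multiplication):

7^1 = 7
7^2 = (7^1)^2 = 7^2 = 49
7^4 = (7^2)^2 = 49^2 = 2401
7^8 = (7^4)^2 = 2401^2 = 5764801

Result: 5764801
Multiplications needed: 3 (3 lines after 7^1)

7^8 = 5764801. Using exponentiation by squaring, this requires 3 multiplications. The key idea: if the exponent is even, square the half-power; if odd, multiply by the base once.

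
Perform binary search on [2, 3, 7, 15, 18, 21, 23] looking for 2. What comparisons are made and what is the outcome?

Binary search for 2 in [2, 3, 7, 15, 18, 21, 23]:

lo=0, hi=6, mid=3, arr[mid]=15 -> 15 > 2, search left half
lo=0, hi=2, mid=1, arr[mid]=3 -> 3 > 2, search left half
lo=0, hi=0, mid=0, arr[mid]=2 -> Found target at index 0!

Binary search finds 2 at index 0 after 3 comparisons. The search repeatedly halves the search space by comparing with the middle element.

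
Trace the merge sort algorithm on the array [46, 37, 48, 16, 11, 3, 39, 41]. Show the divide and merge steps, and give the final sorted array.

Merge sort trace:

Split: [46, 37, 48, 16, 11, 3, 39, 41] -> [46, 37, 48, 16] and [11, 3, 39, 41]
  Split: [46, 37, 48, 16] -> [46, 37] and [48, 16]
    Split: [46, 37] -> [46] and [37]
    Merge: [46] + [37] -> [37, 46]
    Split: [48, 16] -> [48] and [16]
    Merge: [48] + [16] -> [16, 48]
  Merge: [37, 46] + [16, 48] -> [16, 37, 46, 48]
  Split: [11, 3, 39, 41] -> [11, 3] and [39, 41]
    Split: [11, 3] -> [11] and [3]
    Merge: [11] + [3] -> [3, 11]
    Split: [39, 41] -> [39] and [41]
    Merge: [39] + [41] -> [39, 41]
  Merge: [3, 11] + [39, 41] -> [3, 11, 39, 41]
Merge: [16, 37, 46, 48] + [3, 11, 39, 41] -> [3, 11, 16, 37, 39, 41, 46, 48]

Final sorted array: [3, 11, 16, 37, 39, 41, 46, 48]

The merge sort proceeds by recursively splitting the array and merging sorted halves.
After all merges, the sorted array is [3, 11, 16, 37, 39, 41, 46, 48].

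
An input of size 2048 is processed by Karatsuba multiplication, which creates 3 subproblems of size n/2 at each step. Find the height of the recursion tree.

For divide and conquer with division factor 2:

Problem sizes at each level:
Level 0: 2048
Level 1: 1024
Level 2: 512
Level 3: 256
Level 4: 128
Level 5: 64
Level 6: 32
Level 7: 16
Level 8: 8
Level 9: 4
Level 10: 2
Level 11: 1

The root is level 0 and the size-1 base case is level 11 (the tree spans levels 0 through 11, i.e. 12 levels counting the root), so the depth is the number of divisions: log_2(2048) = 11

The recursion tree depth is log_2(2048) = 11. At each level, the problem size is divided by 2, so it takes 11 divisions to reduce to a base case of size 1. The algorithm makes 3 recursive calls at each level.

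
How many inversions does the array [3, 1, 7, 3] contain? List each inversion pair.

Finding inversions in [3, 1, 7, 3]:

(0, 1): arr[0]=3 > arr[1]=1
(2, 3): arr[2]=7 > arr[3]=3

Total inversions: 2

The array has 2 inversion(s): (0,1), (2,3). Each pair (i,j) satisfies i < j and arr[i] > arr[j].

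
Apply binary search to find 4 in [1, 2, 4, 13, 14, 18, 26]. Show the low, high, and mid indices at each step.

Binary search for 4 in [1, 2, 4, 13, 14, 18, 26]:

lo=0, hi=6, mid=3, arr[mid]=13 -> 13 > 4, search left half
lo=0, hi=2, mid=1, arr[mid]=2 -> 2 < 4, search right half
lo=2, hi=2, mid=2, arr[mid]=4 -> Found target at index 2!

Binary search finds 4 at index 2 after 3 comparisons. The search repeatedly halves the search space by comparing with the middle element.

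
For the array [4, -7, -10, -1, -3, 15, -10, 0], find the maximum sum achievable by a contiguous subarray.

Using Kadane's algorithm on [4, -7, -10, -1, -3, 15, -10, 0]:

Scanning through the array:
Position 1 (value -7): max_ending_here = -3, max_so_far = 4
Position 2 (value -10): max_ending_here = -10, max_so_far = 4
Position 3 (value -1): max_ending_here = -1, max_so_far = 4
Position 4 (value -3): max_ending_here = -3, max_so_far = 4
Position 5 (value 15): max_ending_here = 15, max_so_far = 15
Position 6 (value -10): max_ending_here = 5, max_so_far = 15
Position 7 (value 0): max_ending_here = 5, max_so_far = 15

Maximum subarray: [15]
Maximum sum: 15

The maximum subarray is [15] with sum 15. This subarray runs from index 5 to index 5.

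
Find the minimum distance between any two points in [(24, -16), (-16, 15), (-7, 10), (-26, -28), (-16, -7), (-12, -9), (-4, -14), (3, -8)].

Computing all pairwise distances among 8 points:

d((24, -16), (-16, 15)) = 50.6063
d((24, -16), (-7, 10)) = 40.4599
d((24, -16), (-26, -28)) = 51.4198
d((24, -16), (-16, -7)) = 41.0
d((24, -16), (-12, -9)) = 36.6742
d((24, -16), (-4, -14)) = 28.0713
d((24, -16), (3, -8)) = 22.4722
d((-16, 15), (-7, 10)) = 10.2956
d((-16, 15), (-26, -28)) = 44.1475
d((-16, 15), (-16, -7)) = 22.0
d((-16, 15), (-12, -9)) = 24.3311
d((-16, 15), (-4, -14)) = 31.3847
d((-16, 15), (3, -8)) = 29.8329
d((-7, 10), (-26, -28)) = 42.4853
d((-7, 10), (-16, -7)) = 19.2354
d((-7, 10), (-12, -9)) = 19.6469
d((-7, 10), (-4, -14)) = 24.1868
d((-7, 10), (3, -8)) = 20.5913
d((-26, -28), (-16, -7)) = 23.2594
d((-26, -28), (-12, -9)) = 23.6008
d((-26, -28), (-4, -14)) = 26.0768
d((-26, -28), (3, -8)) = 35.2278
d((-16, -7), (-12, -9)) = 4.4721 <-- minimum
d((-16, -7), (-4, -14)) = 13.8924
d((-16, -7), (3, -8)) = 19.0263
d((-12, -9), (-4, -14)) = 9.434
d((-12, -9), (3, -8)) = 15.0333
d((-4, -14), (3, -8)) = 9.2195

Closest pair: (-16, -7) and (-12, -9) with distance 4.4721

The closest pair is (-16, -7) and (-12, -9) with Euclidean distance 4.4721. For 8 points, brute-force pairwise comparison is shown above. For large n, the divide-and-conquer algorithm (sort by x, recurse on halves, check the dividing strip) achieves O(n log n).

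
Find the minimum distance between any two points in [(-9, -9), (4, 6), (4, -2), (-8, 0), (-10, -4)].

Computing all pairwise distances among 5 points:

d((-9, -9), (4, 6)) = 19.8494
d((-9, -9), (4, -2)) = 14.7648
d((-9, -9), (-8, 0)) = 9.0554
d((-9, -9), (-10, -4)) = 5.099
d((4, 6), (4, -2)) = 8.0
d((4, 6), (-8, 0)) = 13.4164
d((4, 6), (-10, -4)) = 17.2047
d((4, -2), (-8, 0)) = 12.1655
d((4, -2), (-10, -4)) = 14.1421
d((-8, 0), (-10, -4)) = 4.4721 <-- minimum

Closest pair: (-8, 0) and (-10, -4) with distance 4.4721

The closest pair is (-8, 0) and (-10, -4) with Euclidean distance 4.4721. For 5 points, brute-force pairwise comparison is shown above. For large n, the divide-and-conquer algorithm (sort by x, recurse on halves, check the dividing strip) achieves O(n log n).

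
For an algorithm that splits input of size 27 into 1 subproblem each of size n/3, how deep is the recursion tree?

For divide and conquer with division factor 3:

Problem sizes at each level:
Level 0: 27
Level 1: 9
Level 2: 3
Level 3: 1

The root is level 0 and the size-1 base case is level 3 (the tree spans levels 0 through 3, i.e. 4 levels counting the root), so the depth is the number of divisions: log_3(27) = 3

The recursion tree depth is log_3(27) = 3. At each level, the problem size is divided by 3, so it takes 3 divisions to reduce to a base case of size 1. The algorithm makes 1 recursive call at each level.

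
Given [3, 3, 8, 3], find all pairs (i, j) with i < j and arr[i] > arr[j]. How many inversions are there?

Finding inversions in [3, 3, 8, 3]:

(2, 3): arr[2]=8 > arr[3]=3

Total inversions: 1

The array has 1 inversion(s): (2,3). Each pair (i,j) satisfies i < j and arr[i] > arr[j].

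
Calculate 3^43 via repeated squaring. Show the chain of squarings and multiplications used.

Computing 3^43 by squaring (build up from 3^1; each line after the first costs one multiplication):

3^1 = 3
3^2 = (3^1)^2 = 3^2 = 9
3^4 = (3^2)^2 = 9^2 = 81
3^5 = 3 * 3^4 = 3 * 81 = 243
3^10 = (3^5)^2 = 243^2 = 59049
3^20 = (3^10)^2 = 59049^2 = 3486784401
3^21 = 3 * 3^20 = 3 * 3486784401 = 10460353203
3^42 = (3^21)^2 = 10460353203^2 = 109418989131512359209
3^43 = 3 * 3^42 = 3 * 109418989131512359209 = 328256967394537077627

Result: 328256967394537077627
Multiplications needed: 8 (8 lines after 3^1)

3^43 = 328256967394537077627. Using exponentiation by squaring, this requires 8 multiplications. The key idea: if the exponent is even, square the half-power; if odd, multiply by the base once.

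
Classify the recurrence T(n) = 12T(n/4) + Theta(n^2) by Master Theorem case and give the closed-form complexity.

Master Theorem for T(n) = 12T(n/4) + O(n^2):

a = 12, b = 4, c = 2
log_b(a) = log_4(12) = 1.7925

Case 3: c = 2 > log_4(12) = 1.7925
T(n) = O(n^2) = O(n^2)

For T(n) = 12T(n/4) + O(n^2): log_4(12) = 1.7925. This is Case 3 of the Master Theorem (c > log_b(a), work dominated by root), giving O(n^2).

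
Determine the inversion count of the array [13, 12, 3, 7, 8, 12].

Finding inversions in [13, 12, 3, 7, 8, 12]:

(0, 1): arr[0]=13 > arr[1]=12
(0, 2): arr[0]=13 > arr[2]=3
(0, 3): arr[0]=13 > arr[3]=7
(0, 4): arr[0]=13 > arr[4]=8
(0, 5): arr[0]=13 > arr[5]=12
(1, 2): arr[1]=12 > arr[2]=3
(1, 3): arr[1]=12 > arr[3]=7
(1, 4): arr[1]=12 > arr[4]=8

Total inversions: 8

The array has 8 inversion(s): (0,1), (0,2), (0,3), (0,4), (0,5), (1,2), (1,3), (1,4). Each pair (i,j) satisfies i < j and arr[i] > arr[j].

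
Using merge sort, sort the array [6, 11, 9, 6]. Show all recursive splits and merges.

Merge sort trace:

Split: [6, 11, 9, 6] -> [6, 11] and [9, 6]
  Split: [6, 11] -> [6] and [11]
  Merge: [6] + [11] -> [6, 11]
  Split: [9, 6] -> [9] and [6]
  Merge: [9] + [6] -> [6, 9]
Merge: [6, 11] + [6, 9] -> [6, 6, 9, 11]

Final sorted array: [6, 6, 9, 11]

The merge sort proceeds by recursively splitting the array and merging sorted halves.
After all merges, the sorted array is [6, 6, 9, 11].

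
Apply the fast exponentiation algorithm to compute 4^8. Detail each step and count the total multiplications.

Computing 4^8 by squaring (build up from 4^1; each line after the first costs one multiplication):

4^1 = 4
4^2 = (4^1)^2 = 4^2 = 16
4^4 = (4^2)^2 = 16^2 = 256
4^8 = (4^4)^2 = 256^2 = 65536

Result: 65536
Multiplications needed: 3 (3 lines after 4^1)

4^8 = 65536. Using exponentiation by squaring, this requires 3 multiplications. The key idea: if the exponent is even, square the half-power; if odd, multiply by the base once.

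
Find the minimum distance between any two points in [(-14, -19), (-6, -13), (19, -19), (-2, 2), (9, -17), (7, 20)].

Computing all pairwise distances among 6 points:

d((-14, -19), (-6, -13)) = 10.0 <-- minimum
d((-14, -19), (19, -19)) = 33.0
d((-14, -19), (-2, 2)) = 24.1868
d((-14, -19), (9, -17)) = 23.0868
d((-14, -19), (7, 20)) = 44.2945
d((-6, -13), (19, -19)) = 25.7099
d((-6, -13), (-2, 2)) = 15.5242
d((-6, -13), (9, -17)) = 15.5242
d((-6, -13), (7, 20)) = 35.4683
d((19, -19), (-2, 2)) = 29.6985
d((19, -19), (9, -17)) = 10.198
d((19, -19), (7, 20)) = 40.8044
d((-2, 2), (9, -17)) = 21.9545
d((-2, 2), (7, 20)) = 20.1246
d((9, -17), (7, 20)) = 37.054

Closest pair: (-14, -19) and (-6, -13) with distance 10.0

The closest pair is (-14, -19) and (-6, -13) with Euclidean distance 10.0. For 6 points, brute-force pairwise comparison is shown above. For large n, the divide-and-conquer algorithm (sort by x, recurse on halves, check the dividing strip) achieves O(n log n).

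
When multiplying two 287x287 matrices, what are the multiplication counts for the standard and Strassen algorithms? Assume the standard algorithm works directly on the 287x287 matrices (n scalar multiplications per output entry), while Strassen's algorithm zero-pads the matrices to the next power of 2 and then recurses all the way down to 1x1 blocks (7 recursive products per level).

Matrix multiplication for 287x287 matrices:

Strassen's algorithm requires power-of-2 dimensions. Pad 287x287 to 512x512 (next power of 2).

Standard algorithm: 287^3 = 23639903 multiplications
Strassen's algorithm: 7^(log2(512)) = 7^9 = 40353607 multiplications
Difference: 23639903 - 40353607 = -16713704 (Strassen uses MORE here due to padding overhead — for small or just-over-power-of-2 n, padding can outweigh the per-level savings)

Standard: 23639903 multiplications (287^3). Strassen: 40353607 multiplications (7^9, after padding to 512x512). Strassen reduces 8 recursive multiplications to 7 at each level.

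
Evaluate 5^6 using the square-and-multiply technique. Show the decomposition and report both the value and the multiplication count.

Computing 5^6 by squaring (build up from 5^1; each line after the first costs one multiplication):

5^1 = 5
5^2 = (5^1)^2 = 5^2 = 25
5^3 = 5 * 5^2 = 5 * 25 = 125
5^6 = (5^3)^2 = 125^2 = 15625

Result: 15625
Multiplications needed: 3 (3 lines after 5^1)

5^6 = 15625. Using exponentiation by squaring, this requires 3 multiplications. The key idea: if the exponent is even, square the half-power; if odd, multiply by the base once.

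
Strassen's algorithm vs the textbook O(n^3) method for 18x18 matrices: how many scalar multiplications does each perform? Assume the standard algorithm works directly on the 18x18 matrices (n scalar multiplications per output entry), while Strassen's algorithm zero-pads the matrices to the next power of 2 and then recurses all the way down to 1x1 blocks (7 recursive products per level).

Matrix multiplication for 18x18 matrices:

Strassen's algorithm requires power-of-2 dimensions. Pad 18x18 to 32x32 (next power of 2).

Standard algorithm: 18^3 = 5832 multiplications
Strassen's algorithm: 7^(log2(32)) = 7^5 = 16807 multiplications
Difference: 5832 - 16807 = -10975 (Strassen uses MORE here due to padding overhead — for small or just-over-power-of-2 n, padding can outweigh the per-level savings)

Standard: 5832 multiplications (18^3). Strassen: 16807 multiplications (7^5, after padding to 32x32). Strassen reduces 8 recursive multiplications to 7 at each level.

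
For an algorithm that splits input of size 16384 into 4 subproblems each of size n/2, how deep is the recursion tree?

For divide and conquer with division factor 2:

Problem sizes at each level:
Level 0: 16384
Level 1: 8192
Level 2: 4096
Level 3: 2048
Level 4: 1024
Level 5: 512
Level 6: 256
Level 7: 128
Level 8: 64
Level 9: 32
Level 10: 16
Level 11: 8
Level 12: 4
Level 13: 2
Level 14: 1

The root is level 0 and the size-1 base case is level 14 (the tree spans levels 0 through 14, i.e. 15 levels counting the root), so the depth is the number of divisions: log_2(16384) = 14

The recursion tree depth is log_2(16384) = 14. At each level, the problem size is divided by 2, so it takes 14 divisions to reduce to a base case of size 1. The algorithm makes 4 recursive calls at each level.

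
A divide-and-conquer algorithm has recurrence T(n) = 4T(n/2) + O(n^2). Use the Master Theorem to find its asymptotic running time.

Master Theorem for T(n) = 4T(n/2) + O(n^2):

a = 4, b = 2, c = 2
log_b(a) = log_2(4) = 2.0000

Case 2: c = 2 = log_2(4) = 2.0000
T(n) = O(n^2 log n) = O(n^2 log n)

For T(n) = 4T(n/2) + O(n^2): log_2(4) = 2.0000. This is Case 2 of the Master Theorem (c = log_b(a), equal work at all levels), giving O(n^2 log n).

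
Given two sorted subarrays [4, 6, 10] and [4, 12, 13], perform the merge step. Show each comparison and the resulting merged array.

Merging process:

Compare 4 vs 4: take 4 from left. Merged: [4]
Compare 6 vs 4: take 4 from right. Merged: [4, 4]
Compare 6 vs 12: take 6 from left. Merged: [4, 4, 6]
Compare 10 vs 12: take 10 from left. Merged: [4, 4, 6, 10]
Append remaining from right: [12, 13]. Merged: [4, 4, 6, 10, 12, 13]

Final merged array: [4, 4, 6, 10, 12, 13]
Total comparisons: 4

The merged array is [4, 4, 6, 10, 12, 13], requiring 4 comparisons. The merge step runs in O(n) time where n is the total number of elements.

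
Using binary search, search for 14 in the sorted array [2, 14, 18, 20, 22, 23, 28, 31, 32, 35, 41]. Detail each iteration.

Binary search for 14 in [2, 14, 18, 20, 22, 23, 28, 31, 32, 35, 41]:

lo=0, hi=10, mid=5, arr[mid]=23 -> 23 > 14, search left half
lo=0, hi=4, mid=2, arr[mid]=18 -> 18 > 14, search left half
lo=0, hi=1, mid=0, arr[mid]=2 -> 2 < 14, search right half
lo=1, hi=1, mid=1, arr[mid]=14 -> Found target at index 1!

Binary search finds 14 at index 1 after 4 comparisons. The search repeatedly halves the search space by comparing with the middle element.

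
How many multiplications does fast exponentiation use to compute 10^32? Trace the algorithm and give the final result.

Computing 10^32 by squaring (build up from 10^1; each line after the first costs one multiplication):

10^1 = 10
10^2 = (10^1)^2 = 10^2 = 100
10^4 = (10^2)^2 = 100^2 = 10000
10^8 = (10^4)^2 = 10000^2 = 100000000
10^16 = (10^8)^2 = 100000000^2 = 10000000000000000
10^32 = (10^16)^2 = 10000000000000000^2 = 100000000000000000000000000000000

Result: 100000000000000000000000000000000
Multiplications needed: 5 (5 lines after 10^1)

10^32 = 100000000000000000000000000000000. Using exponentiation by squaring, this requires 5 multiplications. The key idea: if the exponent is even, square the half-power; if odd, multiply by the base once.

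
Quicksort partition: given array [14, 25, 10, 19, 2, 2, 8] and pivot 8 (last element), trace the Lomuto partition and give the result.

Lomuto partition with pivot = 8:

Initial array: [14, 25, 10, 19, 2, 2, 8]

arr[0]=14 > 8: no swap
arr[1]=25 > 8: no swap
arr[2]=10 > 8: no swap
arr[3]=19 > 8: no swap
arr[4]=2 <= 8: swap with position 0, array becomes [2, 25, 10, 19, 14, 2, 8]
arr[5]=2 <= 8: swap with position 1, array becomes [2, 2, 10, 19, 14, 25, 8]

Place pivot at position 2: [2, 2, 8, 19, 14, 25, 10]
Pivot position: 2

After partitioning with pivot 8, the array becomes [2, 2, 8, 19, 14, 25, 10]. The pivot is placed at index 2. All elements to the left of the pivot are <= 8, and all elements to the right are > 8.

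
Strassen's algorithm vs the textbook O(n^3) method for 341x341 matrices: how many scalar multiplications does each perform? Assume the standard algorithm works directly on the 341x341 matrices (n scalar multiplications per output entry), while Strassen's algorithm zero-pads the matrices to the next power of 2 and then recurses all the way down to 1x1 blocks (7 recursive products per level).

Matrix multiplication for 341x341 matrices:

Strassen's algorithm requires power-of-2 dimensions. Pad 341x341 to 512x512 (next power of 2).

Standard algorithm: 341^3 = 39651821 multiplications
Strassen's algorithm: 7^(log2(512)) = 7^9 = 40353607 multiplications
Difference: 39651821 - 40353607 = -701786 (Strassen uses MORE here due to padding overhead — for small or just-over-power-of-2 n, padding can outweigh the per-level savings)

Standard: 39651821 multiplications (341^3). Strassen: 40353607 multiplications (7^9, after padding to 512x512). Strassen reduces 8 recursive multiplications to 7 at each level.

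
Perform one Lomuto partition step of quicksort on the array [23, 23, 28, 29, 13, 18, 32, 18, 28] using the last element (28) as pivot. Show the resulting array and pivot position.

Lomuto partition with pivot = 28:

Initial array: [23, 23, 28, 29, 13, 18, 32, 18, 28]

arr[0]=23 <= 28: swap with position 0, array becomes [23, 23, 28, 29, 13, 18, 32, 18, 28]
arr[1]=23 <= 28: swap with position 1, array becomes [23, 23, 28, 29, 13, 18, 32, 18, 28]
arr[2]=28 <= 28: swap with position 2, array becomes [23, 23, 28, 29, 13, 18, 32, 18, 28]
arr[3]=29 > 28: no swap
arr[4]=13 <= 28: swap with position 3, array becomes [23, 23, 28, 13, 29, 18, 32, 18, 28]
arr[5]=18 <= 28: swap with position 4, array becomes [23, 23, 28, 13, 18, 29, 32, 18, 28]
arr[6]=32 > 28: no swap
arr[7]=18 <= 28: swap with position 5, array becomes [23, 23, 28, 13, 18, 18, 32, 29, 28]

Place pivot at position 6: [23, 23, 28, 13, 18, 18, 28, 29, 32]
Pivot position: 6

After partitioning with pivot 28, the array becomes [23, 23, 28, 13, 18, 18, 28, 29, 32]. The pivot is placed at index 6. All elements to the left of the pivot are <= 28, and all elements to the right are > 28.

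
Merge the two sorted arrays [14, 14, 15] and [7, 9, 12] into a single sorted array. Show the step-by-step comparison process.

Merging process:

Compare 14 vs 7: take 7 from right. Merged: [7]
Compare 14 vs 9: take 9 from right. Merged: [7, 9]
Compare 14 vs 12: take 12 from right. Merged: [7, 9, 12]
Append remaining from left: [14, 14, 15]. Merged: [7, 9, 12, 14, 14, 15]

Final merged array: [7, 9, 12, 14, 14, 15]
Total comparisons: 3

The merged array is [7, 9, 12, 14, 14, 15], requiring 3 comparisons. The merge step runs in O(n) time where n is the total number of elements.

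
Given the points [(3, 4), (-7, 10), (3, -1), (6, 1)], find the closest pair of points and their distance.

Computing all pairwise distances among 4 points:

d((3, 4), (-7, 10)) = 11.6619
d((3, 4), (3, -1)) = 5.0
d((3, 4), (6, 1)) = 4.2426
d((-7, 10), (3, -1)) = 14.8661
d((-7, 10), (6, 1)) = 15.8114
d((3, -1), (6, 1)) = 3.6056 <-- minimum

Closest pair: (3, -1) and (6, 1) with distance 3.6056

The closest pair is (3, -1) and (6, 1) with Euclidean distance 3.6056. For 4 points, brute-force pairwise comparison is shown above. For large n, the divide-and-conquer algorithm (sort by x, recurse on halves, check the dividing strip) achieves O(n log n).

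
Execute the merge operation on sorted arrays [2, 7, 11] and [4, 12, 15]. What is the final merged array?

Merging process:

Compare 2 vs 4: take 2 from left. Merged: [2]
Compare 7 vs 4: take 4 from right. Merged: [2, 4]
Compare 7 vs 12: take 7 from left. Merged: [2, 4, 7]
Compare 11 vs 12: take 11 from left. Merged: [2, 4, 7, 11]
Append remaining from right: [12, 15]. Merged: [2, 4, 7, 11, 12, 15]

Final merged array: [2, 4, 7, 11, 12, 15]
Total comparisons: 4

The merged array is [2, 4, 7, 11, 12, 15], requiring 4 comparisons. The merge step runs in O(n) time where n is the total number of elements.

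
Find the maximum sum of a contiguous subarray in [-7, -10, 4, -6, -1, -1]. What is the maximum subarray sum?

Using Kadane's algorithm on [-7, -10, 4, -6, -1, -1]:

Scanning through the array:
Position 1 (value -10): max_ending_here = -10, max_so_far = -7
Position 2 (value 4): max_ending_here = 4, max_so_far = 4
Position 3 (value -6): max_ending_here = -2, max_so_far = 4
Position 4 (value -1): max_ending_here = -1, max_so_far = 4
Position 5 (value -1): max_ending_here = -1, max_so_far = 4

Maximum subarray: [4]
Maximum sum: 4

The maximum subarray is [4] with sum 4. This subarray runs from index 2 to index 2.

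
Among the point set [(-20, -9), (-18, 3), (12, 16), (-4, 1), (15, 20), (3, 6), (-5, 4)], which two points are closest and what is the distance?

Computing all pairwise distances among 7 points:

d((-20, -9), (-18, 3)) = 12.1655
d((-20, -9), (12, 16)) = 40.6079
d((-20, -9), (-4, 1)) = 18.868
d((-20, -9), (15, 20)) = 45.4533
d((-20, -9), (3, 6)) = 27.4591
d((-20, -9), (-5, 4)) = 19.8494
d((-18, 3), (12, 16)) = 32.6956
d((-18, 3), (-4, 1)) = 14.1421
d((-18, 3), (15, 20)) = 37.1214
d((-18, 3), (3, 6)) = 21.2132
d((-18, 3), (-5, 4)) = 13.0384
d((12, 16), (-4, 1)) = 21.9317
d((12, 16), (15, 20)) = 5.0
d((12, 16), (3, 6)) = 13.4536
d((12, 16), (-5, 4)) = 20.8087
d((-4, 1), (15, 20)) = 26.8701
d((-4, 1), (3, 6)) = 8.6023
d((-4, 1), (-5, 4)) = 3.1623 <-- minimum
d((15, 20), (3, 6)) = 18.4391
d((15, 20), (-5, 4)) = 25.6125
d((3, 6), (-5, 4)) = 8.2462

Closest pair: (-4, 1) and (-5, 4) with distance 3.1623

The closest pair is (-4, 1) and (-5, 4) with Euclidean distance 3.1623. For 7 points, brute-force pairwise comparison is shown above. For large n, the divide-and-conquer algorithm (sort by x, recurse on halves, check the dividing strip) achieves O(n log n).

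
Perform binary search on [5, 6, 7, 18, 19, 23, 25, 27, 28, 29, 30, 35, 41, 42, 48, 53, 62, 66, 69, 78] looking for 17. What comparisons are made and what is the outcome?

Binary search for 17 in [5, 6, 7, 18, 19, 23, 25, 27, 28, 29, 30, 35, 41, 42, 48, 53, 62, 66, 69, 78]:

lo=0, hi=19, mid=9, arr[mid]=29 -> 29 > 17, search left half
lo=0, hi=8, mid=4, arr[mid]=19 -> 19 > 17, search left half
lo=0, hi=3, mid=1, arr[mid]=6 -> 6 < 17, search right half
lo=2, hi=3, mid=2, arr[mid]=7 -> 7 < 17, search right half
lo=3, hi=3, mid=3, arr[mid]=18 -> 18 > 17, search left half
lo=3 > hi=2, target 17 not found

Binary search determines that 17 is not in the array after 5 comparisons. The search space was exhausted without finding the target.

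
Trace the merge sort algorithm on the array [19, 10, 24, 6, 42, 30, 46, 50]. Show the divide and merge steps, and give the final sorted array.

Merge sort trace:

Split: [19, 10, 24, 6, 42, 30, 46, 50] -> [19, 10, 24, 6] and [42, 30, 46, 50]
  Split: [19, 10, 24, 6] -> [19, 10] and [24, 6]
    Split: [19, 10] -> [19] and [10]
    Merge: [19] + [10] -> [10, 19]
    Split: [24, 6] -> [24] and [6]
    Merge: [24] + [6] -> [6, 24]
  Merge: [10, 19] + [6, 24] -> [6, 10, 19, 24]
  Split: [42, 30, 46, 50] -> [42, 30] and [46, 50]
    Split: [42, 30] -> [42] and [30]
    Merge: [42] + [30] -> [30, 42]
    Split: [46, 50] -> [46] and [50]
    Merge: [46] + [50] -> [46, 50]
  Merge: [30, 42] + [46, 50] -> [30, 42, 46, 50]
Merge: [6, 10, 19, 24] + [30, 42, 46, 50] -> [6, 10, 19, 24, 30, 42, 46, 50]

Final sorted array: [6, 10, 19, 24, 30, 42, 46, 50]

The merge sort proceeds by recursively splitting the array and merging sorted halves.
After all merges, the sorted array is [6, 10, 19, 24, 30, 42, 46, 50].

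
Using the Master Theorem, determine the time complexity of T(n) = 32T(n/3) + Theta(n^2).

Master Theorem for T(n) = 32T(n/3) + O(n^2):

a = 32, b = 3, c = 2
log_b(a) = log_3(32) = 3.1546

Case 1: c = 2 < log_3(32) = 3.1546
T(n) = O(n^(log_3 32))

For T(n) = 32T(n/3) + O(n^2): log_3(32) = 3.1546. This is Case 1 of the Master Theorem (c < log_b(a), work dominated by leaves), giving O(n^(log_3 32)).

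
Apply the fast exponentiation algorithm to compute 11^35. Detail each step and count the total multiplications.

Computing 11^35 by squaring (build up from 11^1; each line after the first costs one multiplication):

11^1 = 11
11^2 = (11^1)^2 = 11^2 = 121
11^4 = (11^2)^2 = 121^2 = 14641
11^8 = (11^4)^2 = 14641^2 = 214358881
11^16 = (11^8)^2 = 214358881^2 = 45949729863572161
11^17 = 11 * 11^16 = 11 * 45949729863572161 = 505447028499293771
11^34 = (11^17)^2 = 505447028499293771^2 = 255476698618765889551019445759400441
11^35 = 11 * 11^34 = 11 * 255476698618765889551019445759400441 = 2810243684806424785061213903353404851

Result: 2810243684806424785061213903353404851
Multiplications needed: 7 (7 lines after 11^1)

11^35 = 2810243684806424785061213903353404851. Using exponentiation by squaring, this requires 7 multiplications. The key idea: if the exponent is even, square the half-power; if odd, multiply by the base once.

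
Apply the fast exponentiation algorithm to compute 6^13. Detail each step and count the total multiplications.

Computing 6^13 by squaring (build up from 6^1; each line after the first costs one multiplication):

6^1 = 6
6^2 = (6^1)^2 = 6^2 = 36
6^3 = 6 * 6^2 = 6 * 36 = 216
6^6 = (6^3)^2 = 216^2 = 46656
6^12 = (6^6)^2 = 46656^2 = 2176782336
6^13 = 6 * 6^12 = 6 * 2176782336 = 13060694016

Result: 13060694016
Multiplications needed: 5 (5 lines after 6^1)

6^13 = 13060694016. Using exponentiation by squaring, this requires 5 multiplications. The key idea: if the exponent is even, square the half-power; if odd, multiply by the base once.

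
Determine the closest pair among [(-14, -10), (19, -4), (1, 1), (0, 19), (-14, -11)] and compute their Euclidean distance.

Computing all pairwise distances among 5 points:

d((-14, -10), (19, -4)) = 33.541
d((-14, -10), (1, 1)) = 18.6011
d((-14, -10), (0, 19)) = 32.2025
d((-14, -10), (-14, -11)) = 1.0 <-- minimum
d((19, -4), (1, 1)) = 18.6815
d((19, -4), (0, 19)) = 29.8329
d((19, -4), (-14, -11)) = 33.7343
d((1, 1), (0, 19)) = 18.0278
d((1, 1), (-14, -11)) = 19.2094
d((0, 19), (-14, -11)) = 33.1059

Closest pair: (-14, -10) and (-14, -11) with distance 1.0

The closest pair is (-14, -10) and (-14, -11) with Euclidean distance 1.0. For 5 points, brute-force pairwise comparison is shown above. For large n, the divide-and-conquer algorithm (sort by x, recurse on halves, check the dividing strip) achieves O(n log n).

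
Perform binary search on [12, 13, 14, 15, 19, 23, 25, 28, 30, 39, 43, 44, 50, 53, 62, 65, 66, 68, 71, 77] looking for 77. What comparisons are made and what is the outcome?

Binary search for 77 in [12, 13, 14, 15, 19, 23, 25, 28, 30, 39, 43, 44, 50, 53, 62, 65, 66, 68, 71, 77]:

lo=0, hi=19, mid=9, arr[mid]=39 -> 39 < 77, search right half
lo=10, hi=19, mid=14, arr[mid]=62 -> 62 < 77, search right half
lo=15, hi=19, mid=17, arr[mid]=68 -> 68 < 77, search right half
lo=18, hi=19, mid=18, arr[mid]=71 -> 71 < 77, search right half
lo=19, hi=19, mid=19, arr[mid]=77 -> Found target at index 19!

Binary search finds 77 at index 19 after 5 comparisons. The search repeatedly halves the search space by comparing with the middle element.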